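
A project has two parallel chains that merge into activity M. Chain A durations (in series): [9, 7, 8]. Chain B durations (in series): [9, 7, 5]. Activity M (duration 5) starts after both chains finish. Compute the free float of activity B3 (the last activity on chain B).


ES(B3) = sum of predecessors on chain B = 16
EF(B3) = ES + duration = 16 + 5 = 21
Successor of B3 is M. ES(M) = max(sum(A), sum(B)) = max(24, 21) = 24
Free float = ES(successor) - EF(current) = 24 - 21 = 3

3


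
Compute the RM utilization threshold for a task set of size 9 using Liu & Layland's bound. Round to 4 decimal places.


Compute 2^(1/9) = 1.0800597389
Subtract 1: 1.0800597389 - 1 = 0.0800597389
Multiply by n: 9 * 0.0800597389 = 0.7205376501
Round to 4 dp: 0.7205

0.7205


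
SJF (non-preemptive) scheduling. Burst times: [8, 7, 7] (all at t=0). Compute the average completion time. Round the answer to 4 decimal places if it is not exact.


SJF order (ascending): [7, 7, 8]
Completion times:
  Job 1: burst=7, C=7
  Job 2: burst=7, C=14
  Job 3: burst=8, C=22
Average completion = 43/3 = 14.3333

14.3333


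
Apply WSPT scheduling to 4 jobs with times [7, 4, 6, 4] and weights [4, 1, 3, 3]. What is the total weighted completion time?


Compute p/w ratios and sort ascending (WSPT): [(4, 3), (7, 4), (6, 3), (4, 1)]
Compute weighted completion times:
  Job (p=4,w=3): C=4, w*C=3*4=12
  Job (p=7,w=4): C=11, w*C=4*11=44
  Job (p=6,w=3): C=17, w*C=3*17=51
  Job (p=4,w=1): C=21, w*C=1*21=21
Total weighted completion time = 128

128


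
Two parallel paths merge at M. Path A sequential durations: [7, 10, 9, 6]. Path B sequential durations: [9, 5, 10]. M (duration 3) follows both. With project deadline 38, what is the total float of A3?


Forward pass: ES(A3) = sum of predecessors on chain A = 17
EF = ES + duration = 17 + 9 = 26
Backward pass: LF(M) = deadline = 38; LS(M) = 38 - 3 = 35
LF(A3) = LS(M) - sum(successors on chain A) = 35 - 6 = 29
LS = LF - duration = 29 - 9 = 20
Total float = LS - ES = 20 - 17 = 3

3


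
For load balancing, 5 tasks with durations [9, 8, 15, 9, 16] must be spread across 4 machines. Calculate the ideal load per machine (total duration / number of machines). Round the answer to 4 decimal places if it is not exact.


Total processing time = 9 + 8 + 15 + 9 + 16 = 57
Number of machines = 4
Ideal balanced load = 57 / 4 = 14.25

14.25


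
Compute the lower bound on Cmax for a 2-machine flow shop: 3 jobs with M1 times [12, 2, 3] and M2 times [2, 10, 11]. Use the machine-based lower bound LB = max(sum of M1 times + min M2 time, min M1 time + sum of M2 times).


LB1 = sum(M1 times) + min(M2 times) = 17 + 2 = 19
LB2 = min(M1 times) + sum(M2 times) = 2 + 23 = 25
Lower bound = max(LB1, LB2) = max(19, 25) = 25

25


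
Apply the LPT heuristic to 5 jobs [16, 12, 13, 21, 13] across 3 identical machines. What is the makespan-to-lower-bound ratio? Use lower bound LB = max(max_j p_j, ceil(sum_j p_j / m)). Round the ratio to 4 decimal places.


LPT order: [21, 16, 13, 13, 12]
Machine loads after assignment: [21, 28, 26]
LPT makespan = 28
Lower bound = max(max_job, ceil(total/3)) = max(21, 25) = 25
Ratio = 28 / 25 = 1.12

1.12


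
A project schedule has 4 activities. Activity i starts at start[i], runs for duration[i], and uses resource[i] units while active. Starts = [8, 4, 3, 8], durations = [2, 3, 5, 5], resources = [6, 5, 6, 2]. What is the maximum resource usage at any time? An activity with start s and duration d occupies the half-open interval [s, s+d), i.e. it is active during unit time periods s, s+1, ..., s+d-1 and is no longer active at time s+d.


Each activity i is active on [start_i, start_i + duration_i).
Compute total resource usage per time slot:
  t=0: active resources = [], total = 0
  t=1: active resources = [], total = 0
  t=2: active resources = [], total = 0
  t=3: active resources = [6], total = 6
  t=4: active resources = [5, 6], total = 11
  t=5: active resources = [5, 6], total = 11
  t=6: active resources = [5, 6], total = 11
  t=7: active resources = [6], total = 6
  t=8: active resources = [6, 2], total = 8
  t=9: active resources = [6, 2], total = 8
  t=10: active resources = [2], total = 2
  t=11: active resources = [2], total = 2
  t=12: active resources = [2], total = 2
Peak resource demand = 11

11


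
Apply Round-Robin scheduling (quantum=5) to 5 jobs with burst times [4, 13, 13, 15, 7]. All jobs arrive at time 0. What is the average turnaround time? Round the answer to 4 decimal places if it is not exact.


Time quantum = 5
Execution trace:
  J1 runs 4 units, time = 4
  J2 runs 5 units, time = 9
  J3 runs 5 units, time = 14
  J4 runs 5 units, time = 19
  J5 runs 5 units, time = 24
  J2 runs 5 units, time = 29
  J3 runs 5 units, time = 34
  J4 runs 5 units, time = 39
  J5 runs 2 units, time = 41
  J2 runs 3 units, time = 44
  J3 runs 3 units, time = 47
  J4 runs 5 units, time = 52
Finish times: [4, 44, 47, 52, 41]
Average turnaround = 188/5 = 37.6

37.6


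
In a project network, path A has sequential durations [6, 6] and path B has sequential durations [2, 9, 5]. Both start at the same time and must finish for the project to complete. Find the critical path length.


Path A total = 6 + 6 = 12
Path B total = 2 + 9 + 5 = 16
Critical path = longest path = max(12, 16) = 16

16


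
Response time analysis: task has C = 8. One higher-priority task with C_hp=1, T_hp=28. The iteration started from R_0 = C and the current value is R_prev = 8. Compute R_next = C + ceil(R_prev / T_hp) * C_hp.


R_next = C + ceil(R_prev / T_hp) * C_hp
ceil(8 / 28) = ceil(0.2857) = 1
Interference = 1 * 1 = 1
R_next = 8 + 1 = 9

9


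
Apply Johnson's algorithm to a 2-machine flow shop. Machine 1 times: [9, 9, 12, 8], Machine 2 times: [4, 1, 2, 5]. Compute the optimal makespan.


Apply Johnson's rule:
  Group 1 (a <= b): []
  Group 2 (a > b): [(4, 8, 5), (1, 9, 4), (3, 12, 2), (2, 9, 1)]
Optimal job order: [4, 1, 3, 2]
Schedule:
  Job 4: M1 done at 8, M2 done at 13
  Job 1: M1 done at 17, M2 done at 21
  Job 3: M1 done at 29, M2 done at 31
  Job 2: M1 done at 38, M2 done at 39
Makespan = 39

39


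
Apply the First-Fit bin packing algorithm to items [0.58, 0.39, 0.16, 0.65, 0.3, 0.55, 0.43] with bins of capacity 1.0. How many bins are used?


Place items sequentially using First-Fit:
  Item 0.58 -> new Bin 1
  Item 0.39 -> Bin 1 (now 0.97)
  Item 0.16 -> new Bin 2
  Item 0.65 -> Bin 2 (now 0.81)
  Item 0.3 -> new Bin 3
  Item 0.55 -> Bin 3 (now 0.85)
  Item 0.43 -> new Bin 4
Total bins used = 4

4


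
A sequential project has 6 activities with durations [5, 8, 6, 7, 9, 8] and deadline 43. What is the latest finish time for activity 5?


LF(activity 5) = deadline - sum of successor durations
Successors: activities 6 through 6 with durations [8]
Sum of successor durations = 8
LF = 43 - 8 = 35

35


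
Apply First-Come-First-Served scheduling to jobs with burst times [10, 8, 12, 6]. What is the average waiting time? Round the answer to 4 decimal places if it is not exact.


FCFS order (as given): [10, 8, 12, 6]
Waiting times:
  Job 1: wait = 0
  Job 2: wait = 10
  Job 3: wait = 18
  Job 4: wait = 30
Sum of waiting times = 58
Average waiting time = 58/4 = 14.5

14.5


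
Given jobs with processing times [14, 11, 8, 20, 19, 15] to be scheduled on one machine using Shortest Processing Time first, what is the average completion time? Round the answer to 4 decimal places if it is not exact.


Sort jobs by processing time (SPT order): [8, 11, 14, 15, 19, 20]
Compute completion times sequentially:
  Job 1: processing = 8, completes at 8
  Job 2: processing = 11, completes at 19
  Job 3: processing = 14, completes at 33
  Job 4: processing = 15, completes at 48
  Job 5: processing = 19, completes at 67
  Job 6: processing = 20, completes at 87
Sum of completion times = 262
Average completion time = 262/6 = 43.6667

43.6667


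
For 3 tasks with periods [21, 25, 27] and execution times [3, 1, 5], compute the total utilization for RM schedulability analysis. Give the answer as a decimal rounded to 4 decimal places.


Compute individual utilizations (exact fractions):
  Task 1: C/T = 3/21 = 1/7 (approx. 0.1429)
  Task 2: C/T = 1/25 (approx. 0.04)
  Task 3: C/T = 5/27 (approx. 0.1852)
Total utilization U = 1/7 + 1/25 + 5/27 = 1739/4725
Rounded to 4 decimal places: U = 0.3680
RM (Liu & Layland) bound for 3 tasks = 0.779763; compare with U = 1739/4725 (approx. 0.368042)
U <= bound, so schedulable by RM sufficient condition.

0.3680


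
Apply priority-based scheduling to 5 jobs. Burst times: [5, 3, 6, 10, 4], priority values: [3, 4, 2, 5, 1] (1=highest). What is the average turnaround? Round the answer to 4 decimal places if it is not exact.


Sort by priority (ascending = highest first):
Order: [(1, 4), (2, 6), (3, 5), (4, 3), (5, 10)]
Completion times:
  Priority 1, burst=4, C=4
  Priority 2, burst=6, C=10
  Priority 3, burst=5, C=15
  Priority 4, burst=3, C=18
  Priority 5, burst=10, C=28
Average turnaround = 75/5 = 15.0

15.0


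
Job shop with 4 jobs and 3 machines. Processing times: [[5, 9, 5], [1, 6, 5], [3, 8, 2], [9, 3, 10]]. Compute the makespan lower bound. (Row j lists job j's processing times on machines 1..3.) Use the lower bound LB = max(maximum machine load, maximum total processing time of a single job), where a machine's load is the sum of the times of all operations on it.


Machine loads:
  Machine 1: 5 + 1 + 3 + 9 = 18
  Machine 2: 9 + 6 + 8 + 3 = 26
  Machine 3: 5 + 5 + 2 + 10 = 22
Max machine load = 26
Job totals:
  Job 1: 19
  Job 2: 12
  Job 3: 13
  Job 4: 22
Max job total = 22
Lower bound = max(26, 22) = 26

26


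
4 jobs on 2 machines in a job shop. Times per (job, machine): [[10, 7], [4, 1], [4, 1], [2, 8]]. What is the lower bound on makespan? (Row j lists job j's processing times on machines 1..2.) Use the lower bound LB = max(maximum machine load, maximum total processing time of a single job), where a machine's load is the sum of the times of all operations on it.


Machine loads:
  Machine 1: 10 + 4 + 4 + 2 = 20
  Machine 2: 7 + 1 + 1 + 8 = 17
Max machine load = 20
Job totals:
  Job 1: 17
  Job 2: 5
  Job 3: 5
  Job 4: 10
Max job total = 17
Lower bound = max(20, 17) = 20

20


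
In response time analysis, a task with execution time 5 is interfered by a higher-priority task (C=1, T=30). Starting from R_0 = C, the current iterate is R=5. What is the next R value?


R_next = C + ceil(R_prev / T_hp) * C_hp
ceil(5 / 30) = ceil(0.1667) = 1
Interference = 1 * 1 = 1
R_next = 5 + 1 = 6

6


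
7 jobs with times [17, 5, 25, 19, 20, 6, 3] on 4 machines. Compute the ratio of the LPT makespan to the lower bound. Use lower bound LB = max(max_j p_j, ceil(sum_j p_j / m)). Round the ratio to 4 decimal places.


LPT order: [25, 20, 19, 17, 6, 5, 3]
Machine loads after assignment: [25, 23, 24, 23]
LPT makespan = 25
Lower bound = max(max_job, ceil(total/4)) = max(25, 24) = 25
Ratio = 25 / 25 = 1.0

1.0


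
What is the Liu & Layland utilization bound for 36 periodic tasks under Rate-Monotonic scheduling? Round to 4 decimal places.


Compute 2^(1/36) = 1.0194406437
Subtract 1: 1.0194406437 - 1 = 0.0194406437
Multiply by n: 36 * 0.0194406437 = 0.6998631732
Round to 4 dp: 0.6999

0.6999


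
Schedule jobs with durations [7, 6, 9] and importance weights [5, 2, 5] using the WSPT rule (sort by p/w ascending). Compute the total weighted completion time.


Compute p/w ratios and sort ascending (WSPT): [(7, 5), (9, 5), (6, 2)]
Compute weighted completion times:
  Job (p=7,w=5): C=7, w*C=5*7=35
  Job (p=9,w=5): C=16, w*C=5*16=80
  Job (p=6,w=2): C=22, w*C=2*22=44
Total weighted completion time = 159

159


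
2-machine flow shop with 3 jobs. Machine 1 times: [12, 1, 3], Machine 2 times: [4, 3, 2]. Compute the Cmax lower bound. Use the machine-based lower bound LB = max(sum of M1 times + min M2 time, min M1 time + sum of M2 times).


LB1 = sum(M1 times) + min(M2 times) = 16 + 2 = 18
LB2 = min(M1 times) + sum(M2 times) = 1 + 9 = 10
Lower bound = max(LB1, LB2) = max(18, 10) = 18

18


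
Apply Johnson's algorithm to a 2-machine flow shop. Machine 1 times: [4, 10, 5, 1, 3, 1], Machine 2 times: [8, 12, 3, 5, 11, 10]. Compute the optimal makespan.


Apply Johnson's rule:
  Group 1 (a <= b): [(4, 1, 5), (6, 1, 10), (5, 3, 11), (1, 4, 8), (2, 10, 12)]
  Group 2 (a > b): [(3, 5, 3)]
Optimal job order: [4, 6, 5, 1, 2, 3]
Schedule:
  Job 4: M1 done at 1, M2 done at 6
  Job 6: M1 done at 2, M2 done at 16
  Job 5: M1 done at 5, M2 done at 27
  Job 1: M1 done at 9, M2 done at 35
  Job 2: M1 done at 19, M2 done at 47
  Job 3: M1 done at 24, M2 done at 50
Makespan = 50

50


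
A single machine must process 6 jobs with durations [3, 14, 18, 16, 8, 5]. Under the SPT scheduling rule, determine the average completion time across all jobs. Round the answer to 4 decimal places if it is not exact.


Sort jobs by processing time (SPT order): [3, 5, 8, 14, 16, 18]
Compute completion times sequentially:
  Job 1: processing = 3, completes at 3
  Job 2: processing = 5, completes at 8
  Job 3: processing = 8, completes at 16
  Job 4: processing = 14, completes at 30
  Job 5: processing = 16, completes at 46
  Job 6: processing = 18, completes at 64
Sum of completion times = 167
Average completion time = 167/6 = 27.8333

27.8333


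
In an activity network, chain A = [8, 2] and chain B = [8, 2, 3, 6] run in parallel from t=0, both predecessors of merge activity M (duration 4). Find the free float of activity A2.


ES(A2) = sum of predecessors on chain A = 8
EF(A2) = ES + duration = 8 + 2 = 10
Successor of A2 is M. ES(M) = max(sum(A), sum(B)) = max(10, 19) = 19
Free float = ES(successor) - EF(current) = 19 - 10 = 9

9


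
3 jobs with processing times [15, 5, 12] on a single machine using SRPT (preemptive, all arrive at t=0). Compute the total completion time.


Since all jobs arrive at t=0, SRPT equals SPT ordering.
SPT order: [5, 12, 15]
Completion times:
  Job 1: p=5, C=5
  Job 2: p=12, C=17
  Job 3: p=15, C=32
Total completion time = 5 + 17 + 32 = 54

54


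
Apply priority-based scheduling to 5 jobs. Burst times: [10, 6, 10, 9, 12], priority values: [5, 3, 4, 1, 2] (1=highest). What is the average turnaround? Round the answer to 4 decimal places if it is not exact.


Sort by priority (ascending = highest first):
Order: [(1, 9), (2, 12), (3, 6), (4, 10), (5, 10)]
Completion times:
  Priority 1, burst=9, C=9
  Priority 2, burst=12, C=21
  Priority 3, burst=6, C=27
  Priority 4, burst=10, C=37
  Priority 5, burst=10, C=47
Average turnaround = 141/5 = 28.2

28.2


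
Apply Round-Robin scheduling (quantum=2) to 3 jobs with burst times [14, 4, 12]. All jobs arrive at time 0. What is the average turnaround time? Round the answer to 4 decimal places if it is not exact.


Time quantum = 2
Execution trace:
  J1 runs 2 units, time = 2
  J2 runs 2 units, time = 4
  J3 runs 2 units, time = 6
  J1 runs 2 units, time = 8
  J2 runs 2 units, time = 10
  J3 runs 2 units, time = 12
  J1 runs 2 units, time = 14
  J3 runs 2 units, time = 16
  J1 runs 2 units, time = 18
  J3 runs 2 units, time = 20
  J1 runs 2 units, time = 22
  J3 runs 2 units, time = 24
  J1 runs 2 units, time = 26
  J3 runs 2 units, time = 28
  J1 runs 2 units, time = 30
Finish times: [30, 10, 28]
Average turnaround = 68/3 = 22.6667

22.6667


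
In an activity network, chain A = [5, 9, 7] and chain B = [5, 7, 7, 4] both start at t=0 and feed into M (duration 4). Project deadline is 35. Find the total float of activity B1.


Forward pass: ES(B1) = sum of predecessors on chain B = 0
EF = ES + duration = 0 + 5 = 5
Backward pass: LF(M) = deadline = 35; LS(M) = 35 - 4 = 31
LF(B1) = LS(M) - sum(successors on chain B) = 31 - 18 = 13
LS = LF - duration = 13 - 5 = 8
Total float = LS - ES = 8 - 0 = 8

8


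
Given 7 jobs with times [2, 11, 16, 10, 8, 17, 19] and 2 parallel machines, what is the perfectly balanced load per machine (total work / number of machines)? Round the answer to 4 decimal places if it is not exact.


Total processing time = 2 + 11 + 16 + 10 + 8 + 17 + 19 = 83
Number of machines = 2
Ideal balanced load = 83 / 2 = 41.5

41.5


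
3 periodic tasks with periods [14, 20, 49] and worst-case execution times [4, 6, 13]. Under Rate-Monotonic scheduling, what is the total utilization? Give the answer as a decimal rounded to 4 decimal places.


Compute individual utilizations (exact fractions):
  Task 1: C/T = 4/14 = 2/7 (approx. 0.2857)
  Task 2: C/T = 6/20 = 3/10 (approx. 0.3)
  Task 3: C/T = 13/49 (approx. 0.2653)
Total utilization U = 2/7 + 3/10 + 13/49 = 417/490
Rounded to 4 decimal places: U = 0.8510
RM (Liu & Layland) bound for 3 tasks = 0.779763; compare with U = 417/490 (approx. 0.851020)
bound < U <= 1, so the RM sufficient condition is not met (inconclusive; an exact test such as response-time analysis is needed).

0.8510


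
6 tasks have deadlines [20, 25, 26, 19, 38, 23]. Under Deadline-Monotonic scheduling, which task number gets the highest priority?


Sort tasks by relative deadline (ascending):
  Task 4: deadline = 19
  Task 1: deadline = 20
  Task 6: deadline = 23
  Task 2: deadline = 25
  Task 3: deadline = 26
  Task 5: deadline = 38
Priority order (highest first): [4, 1, 6, 2, 3, 5]
Highest priority task = 4

4


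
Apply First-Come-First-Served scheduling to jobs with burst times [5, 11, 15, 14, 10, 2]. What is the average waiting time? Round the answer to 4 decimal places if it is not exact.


FCFS order (as given): [5, 11, 15, 14, 10, 2]
Waiting times:
  Job 1: wait = 0
  Job 2: wait = 5
  Job 3: wait = 16
  Job 4: wait = 31
  Job 5: wait = 45
  Job 6: wait = 55
Sum of waiting times = 152
Average waiting time = 152/6 = 25.3333

25.3333


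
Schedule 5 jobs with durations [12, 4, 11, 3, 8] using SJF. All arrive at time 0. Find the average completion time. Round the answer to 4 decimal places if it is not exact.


SJF order (ascending): [3, 4, 8, 11, 12]
Completion times:
  Job 1: burst=3, C=3
  Job 2: burst=4, C=7
  Job 3: burst=8, C=15
  Job 4: burst=11, C=26
  Job 5: burst=12, C=38
Average completion = 89/5 = 17.8

17.8


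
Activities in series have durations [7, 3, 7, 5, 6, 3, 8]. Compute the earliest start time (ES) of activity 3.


Activity 3 starts after activities 1 through 2 complete.
Predecessor durations: [7, 3]
ES = 7 + 3 = 10

10


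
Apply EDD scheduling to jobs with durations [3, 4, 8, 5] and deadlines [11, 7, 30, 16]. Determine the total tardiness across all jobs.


Sort by due date (EDD order): [(4, 7), (3, 11), (5, 16), (8, 30)]
Compute completion times and tardiness:
  Job 1: p=4, d=7, C=4, tardiness=max(0,4-7)=0
  Job 2: p=3, d=11, C=7, tardiness=max(0,7-11)=0
  Job 3: p=5, d=16, C=12, tardiness=max(0,12-16)=0
  Job 4: p=8, d=30, C=20, tardiness=max(0,20-30)=0
Total tardiness = 0

0


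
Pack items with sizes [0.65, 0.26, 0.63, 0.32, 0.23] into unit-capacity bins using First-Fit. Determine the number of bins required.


Place items sequentially using First-Fit:
  Item 0.65 -> new Bin 1
  Item 0.26 -> Bin 1 (now 0.91)
  Item 0.63 -> new Bin 2
  Item 0.32 -> Bin 2 (now 0.95)
  Item 0.23 -> new Bin 3
Total bins used = 3

3


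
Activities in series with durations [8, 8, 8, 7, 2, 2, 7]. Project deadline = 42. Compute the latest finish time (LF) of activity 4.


LF(activity 4) = deadline - sum of successor durations
Successors: activities 5 through 7 with durations [2, 2, 7]
Sum of successor durations = 11
LF = 42 - 11 = 31

31


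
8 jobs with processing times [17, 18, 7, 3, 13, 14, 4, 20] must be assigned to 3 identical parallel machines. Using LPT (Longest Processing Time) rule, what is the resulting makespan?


Sort jobs in decreasing order (LPT): [20, 18, 17, 14, 13, 7, 4, 3]
Assign each job to the least loaded machine:
  Machine 1: jobs [20, 7, 4, 3], load = 34
  Machine 2: jobs [18, 13], load = 31
  Machine 3: jobs [17, 14], load = 31
Makespan = max load = 34

34


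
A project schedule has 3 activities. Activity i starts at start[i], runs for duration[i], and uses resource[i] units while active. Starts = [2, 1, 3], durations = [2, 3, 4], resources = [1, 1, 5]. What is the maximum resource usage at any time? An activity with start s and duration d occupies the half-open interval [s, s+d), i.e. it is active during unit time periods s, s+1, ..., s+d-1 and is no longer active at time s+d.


Each activity i is active on [start_i, start_i + duration_i).
Compute total resource usage per time slot:
  t=0: active resources = [], total = 0
  t=1: active resources = [1], total = 1
  t=2: active resources = [1, 1], total = 2
  t=3: active resources = [1, 1, 5], total = 7
  t=4: active resources = [5], total = 5
  t=5: active resources = [5], total = 5
  t=6: active resources = [5], total = 5
Peak resource demand = 7

7


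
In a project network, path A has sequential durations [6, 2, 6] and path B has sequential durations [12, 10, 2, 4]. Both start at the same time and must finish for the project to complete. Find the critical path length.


Path A total = 6 + 2 + 6 = 14
Path B total = 12 + 10 + 2 + 4 = 28
Critical path = longest path = max(14, 28) = 28

28


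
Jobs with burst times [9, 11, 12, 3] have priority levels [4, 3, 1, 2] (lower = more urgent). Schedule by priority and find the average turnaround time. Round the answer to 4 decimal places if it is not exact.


Sort by priority (ascending = highest first):
Order: [(1, 12), (2, 3), (3, 11), (4, 9)]
Completion times:
  Priority 1, burst=12, C=12
  Priority 2, burst=3, C=15
  Priority 3, burst=11, C=26
  Priority 4, burst=9, C=35
Average turnaround = 88/4 = 22.0

22.0


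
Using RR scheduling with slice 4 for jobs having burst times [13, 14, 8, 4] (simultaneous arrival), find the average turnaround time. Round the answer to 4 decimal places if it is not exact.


Time quantum = 4
Execution trace:
  J1 runs 4 units, time = 4
  J2 runs 4 units, time = 8
  J3 runs 4 units, time = 12
  J4 runs 4 units, time = 16
  J1 runs 4 units, time = 20
  J2 runs 4 units, time = 24
  J3 runs 4 units, time = 28
  J1 runs 4 units, time = 32
  J2 runs 4 units, time = 36
  J1 runs 1 units, time = 37
  J2 runs 2 units, time = 39
Finish times: [37, 39, 28, 16]
Average turnaround = 120/4 = 30.0

30.0


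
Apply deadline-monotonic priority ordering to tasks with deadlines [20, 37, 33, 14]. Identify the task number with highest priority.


Sort tasks by relative deadline (ascending):
  Task 4: deadline = 14
  Task 1: deadline = 20
  Task 3: deadline = 33
  Task 2: deadline = 37
Priority order (highest first): [4, 1, 3, 2]
Highest priority task = 4

4


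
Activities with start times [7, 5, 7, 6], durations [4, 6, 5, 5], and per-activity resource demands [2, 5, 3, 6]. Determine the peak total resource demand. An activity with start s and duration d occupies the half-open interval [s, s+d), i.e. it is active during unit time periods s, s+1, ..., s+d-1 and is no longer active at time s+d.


Each activity i is active on [start_i, start_i + duration_i).
Compute total resource usage per time slot:
  t=0: active resources = [], total = 0
  t=1: active resources = [], total = 0
  t=2: active resources = [], total = 0
  t=3: active resources = [], total = 0
  t=4: active resources = [], total = 0
  t=5: active resources = [5], total = 5
  t=6: active resources = [5, 6], total = 11
  t=7: active resources = [2, 5, 3, 6], total = 16
  t=8: active resources = [2, 5, 3, 6], total = 16
  t=9: active resources = [2, 5, 3, 6], total = 16
  t=10: active resources = [2, 5, 3, 6], total = 16
  t=11: active resources = [3], total = 3
Peak resource demand = 16

16


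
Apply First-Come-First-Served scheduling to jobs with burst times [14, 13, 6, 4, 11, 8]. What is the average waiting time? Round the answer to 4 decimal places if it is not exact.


FCFS order (as given): [14, 13, 6, 4, 11, 8]
Waiting times:
  Job 1: wait = 0
  Job 2: wait = 14
  Job 3: wait = 27
  Job 4: wait = 33
  Job 5: wait = 37
  Job 6: wait = 48
Sum of waiting times = 159
Average waiting time = 159/6 = 26.5

26.5


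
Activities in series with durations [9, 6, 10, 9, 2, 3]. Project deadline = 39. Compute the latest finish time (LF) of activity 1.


LF(activity 1) = deadline - sum of successor durations
Successors: activities 2 through 6 with durations [6, 10, 9, 2, 3]
Sum of successor durations = 30
LF = 39 - 30 = 9

9


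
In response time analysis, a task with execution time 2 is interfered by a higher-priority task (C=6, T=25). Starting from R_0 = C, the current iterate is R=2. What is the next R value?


R_next = C + ceil(R_prev / T_hp) * C_hp
ceil(2 / 25) = ceil(0.08) = 1
Interference = 1 * 6 = 6
R_next = 2 + 6 = 8

8


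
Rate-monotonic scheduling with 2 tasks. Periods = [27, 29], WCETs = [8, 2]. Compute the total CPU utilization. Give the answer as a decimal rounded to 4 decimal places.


Compute individual utilizations (exact fractions):
  Task 1: C/T = 8/27 (approx. 0.2963)
  Task 2: C/T = 2/29 (approx. 0.069)
Total utilization U = 8/27 + 2/29 = 286/783
Rounded to 4 decimal places: U = 0.3653
RM (Liu & Layland) bound for 2 tasks = 0.828427; compare with U = 286/783 (approx. 0.365262)
U <= bound, so schedulable by RM sufficient condition.

0.3653


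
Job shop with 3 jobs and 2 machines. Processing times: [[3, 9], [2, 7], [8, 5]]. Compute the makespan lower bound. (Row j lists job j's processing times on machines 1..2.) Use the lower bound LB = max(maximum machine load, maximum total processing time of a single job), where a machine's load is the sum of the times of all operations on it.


Machine loads:
  Machine 1: 3 + 2 + 8 = 13
  Machine 2: 9 + 7 + 5 = 21
Max machine load = 21
Job totals:
  Job 1: 12
  Job 2: 9
  Job 3: 13
Max job total = 13
Lower bound = max(21, 13) = 21

21


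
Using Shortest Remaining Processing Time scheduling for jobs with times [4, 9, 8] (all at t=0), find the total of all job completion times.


Since all jobs arrive at t=0, SRPT equals SPT ordering.
SPT order: [4, 8, 9]
Completion times:
  Job 1: p=4, C=4
  Job 2: p=8, C=12
  Job 3: p=9, C=21
Total completion time = 4 + 12 + 21 = 37

37


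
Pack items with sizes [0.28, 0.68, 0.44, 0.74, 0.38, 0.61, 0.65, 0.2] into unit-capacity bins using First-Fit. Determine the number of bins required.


Place items sequentially using First-Fit:
  Item 0.28 -> new Bin 1
  Item 0.68 -> Bin 1 (now 0.96)
  Item 0.44 -> new Bin 2
  Item 0.74 -> new Bin 3
  Item 0.38 -> Bin 2 (now 0.82)
  Item 0.61 -> new Bin 4
  Item 0.65 -> new Bin 5
  Item 0.2 -> Bin 3 (now 0.94)
Total bins used = 5

5


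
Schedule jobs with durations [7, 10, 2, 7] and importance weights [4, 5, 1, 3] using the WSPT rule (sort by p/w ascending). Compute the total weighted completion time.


Compute p/w ratios and sort ascending (WSPT): [(7, 4), (10, 5), (2, 1), (7, 3)]
Compute weighted completion times:
  Job (p=7,w=4): C=7, w*C=4*7=28
  Job (p=10,w=5): C=17, w*C=5*17=85
  Job (p=2,w=1): C=19, w*C=1*19=19
  Job (p=7,w=3): C=26, w*C=3*26=78
Total weighted completion time = 210

210


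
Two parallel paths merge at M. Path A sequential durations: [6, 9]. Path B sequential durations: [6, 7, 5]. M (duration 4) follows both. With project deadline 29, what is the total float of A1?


Forward pass: ES(A1) = sum of predecessors on chain A = 0
EF = ES + duration = 0 + 6 = 6
Backward pass: LF(M) = deadline = 29; LS(M) = 29 - 4 = 25
LF(A1) = LS(M) - sum(successors on chain A) = 25 - 9 = 16
LS = LF - duration = 16 - 6 = 10
Total float = LS - ES = 10 - 0 = 10

10


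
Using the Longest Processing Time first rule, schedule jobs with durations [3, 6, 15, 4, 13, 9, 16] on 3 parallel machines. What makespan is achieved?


Sort jobs in decreasing order (LPT): [16, 15, 13, 9, 6, 4, 3]
Assign each job to the least loaded machine:
  Machine 1: jobs [16, 4, 3], load = 23
  Machine 2: jobs [15, 6], load = 21
  Machine 3: jobs [13, 9], load = 22
Makespan = max load = 23

23


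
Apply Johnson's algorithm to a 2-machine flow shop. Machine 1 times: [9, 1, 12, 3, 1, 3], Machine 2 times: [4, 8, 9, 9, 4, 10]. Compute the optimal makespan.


Apply Johnson's rule:
  Group 1 (a <= b): [(2, 1, 8), (5, 1, 4), (4, 3, 9), (6, 3, 10)]
  Group 2 (a > b): [(3, 12, 9), (1, 9, 4)]
Optimal job order: [2, 5, 4, 6, 3, 1]
Schedule:
  Job 2: M1 done at 1, M2 done at 9
  Job 5: M1 done at 2, M2 done at 13
  Job 4: M1 done at 5, M2 done at 22
  Job 6: M1 done at 8, M2 done at 32
  Job 3: M1 done at 20, M2 done at 41
  Job 1: M1 done at 29, M2 done at 45
Makespan = 45

45


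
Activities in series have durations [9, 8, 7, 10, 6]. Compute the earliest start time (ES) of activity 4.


Activity 4 starts after activities 1 through 3 complete.
Predecessor durations: [9, 8, 7]
ES = 9 + 8 + 7 = 24

24


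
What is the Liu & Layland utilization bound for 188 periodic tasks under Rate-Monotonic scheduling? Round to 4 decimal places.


Compute 2^(1/188) = 1.0036937583
Subtract 1: 1.0036937583 - 1 = 0.0036937583
Multiply by n: 188 * 0.0036937583 = 0.6944265604
Round to 4 dp: 0.6944

0.6944


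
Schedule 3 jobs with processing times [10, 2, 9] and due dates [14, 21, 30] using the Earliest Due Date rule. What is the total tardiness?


Sort by due date (EDD order): [(10, 14), (2, 21), (9, 30)]
Compute completion times and tardiness:
  Job 1: p=10, d=14, C=10, tardiness=max(0,10-14)=0
  Job 2: p=2, d=21, C=12, tardiness=max(0,12-21)=0
  Job 3: p=9, d=30, C=21, tardiness=max(0,21-30)=0
Total tardiness = 0

0


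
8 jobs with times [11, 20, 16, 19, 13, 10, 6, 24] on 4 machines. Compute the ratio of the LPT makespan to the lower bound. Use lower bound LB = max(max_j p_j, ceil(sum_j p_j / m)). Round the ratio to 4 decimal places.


LPT order: [24, 20, 19, 16, 13, 11, 10, 6]
Machine loads after assignment: [30, 30, 30, 29]
LPT makespan = 30
Lower bound = max(max_job, ceil(total/4)) = max(24, 30) = 30
Ratio = 30 / 30 = 1.0

1.0


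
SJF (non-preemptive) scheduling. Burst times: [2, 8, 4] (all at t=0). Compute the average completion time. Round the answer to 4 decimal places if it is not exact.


SJF order (ascending): [2, 4, 8]
Completion times:
  Job 1: burst=2, C=2
  Job 2: burst=4, C=6
  Job 3: burst=8, C=14
Average completion = 22/3 = 7.3333

7.3333


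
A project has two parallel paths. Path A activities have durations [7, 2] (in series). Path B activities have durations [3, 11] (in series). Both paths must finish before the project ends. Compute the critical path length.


Path A total = 7 + 2 = 9
Path B total = 3 + 11 = 14
Critical path = longest path = max(9, 14) = 14

14


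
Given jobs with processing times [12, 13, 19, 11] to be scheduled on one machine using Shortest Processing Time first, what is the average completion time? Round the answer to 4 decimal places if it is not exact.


Sort jobs by processing time (SPT order): [11, 12, 13, 19]
Compute completion times sequentially:
  Job 1: processing = 11, completes at 11
  Job 2: processing = 12, completes at 23
  Job 3: processing = 13, completes at 36
  Job 4: processing = 19, completes at 55
Sum of completion times = 125
Average completion time = 125/4 = 31.25

31.25


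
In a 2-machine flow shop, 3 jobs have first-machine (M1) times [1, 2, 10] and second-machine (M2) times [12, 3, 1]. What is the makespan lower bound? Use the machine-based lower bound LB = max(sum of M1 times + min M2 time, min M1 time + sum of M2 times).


LB1 = sum(M1 times) + min(M2 times) = 13 + 1 = 14
LB2 = min(M1 times) + sum(M2 times) = 1 + 16 = 17
Lower bound = max(LB1, LB2) = max(14, 17) = 17

17


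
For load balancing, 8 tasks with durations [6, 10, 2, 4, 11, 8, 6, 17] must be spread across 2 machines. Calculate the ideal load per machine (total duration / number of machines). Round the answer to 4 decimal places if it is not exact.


Total processing time = 6 + 10 + 2 + 4 + 11 + 8 + 6 + 17 = 64
Number of machines = 2
Ideal balanced load = 64 / 2 = 32.0

32.0


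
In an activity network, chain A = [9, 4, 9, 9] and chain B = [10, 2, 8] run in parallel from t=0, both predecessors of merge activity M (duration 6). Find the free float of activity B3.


ES(B3) = sum of predecessors on chain B = 12
EF(B3) = ES + duration = 12 + 8 = 20
Successor of B3 is M. ES(M) = max(sum(A), sum(B)) = max(31, 20) = 31
Free float = ES(successor) - EF(current) = 31 - 20 = 11

11


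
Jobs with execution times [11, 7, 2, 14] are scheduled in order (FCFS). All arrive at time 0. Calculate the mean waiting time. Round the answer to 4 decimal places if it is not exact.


FCFS order (as given): [11, 7, 2, 14]
Waiting times:
  Job 1: wait = 0
  Job 2: wait = 11
  Job 3: wait = 18
  Job 4: wait = 20
Sum of waiting times = 49
Average waiting time = 49/4 = 12.25

12.25


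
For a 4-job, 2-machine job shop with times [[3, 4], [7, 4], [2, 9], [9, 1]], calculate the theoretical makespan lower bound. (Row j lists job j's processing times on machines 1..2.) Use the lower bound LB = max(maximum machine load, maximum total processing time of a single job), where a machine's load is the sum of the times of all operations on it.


Machine loads:
  Machine 1: 3 + 7 + 2 + 9 = 21
  Machine 2: 4 + 4 + 9 + 1 = 18
Max machine load = 21
Job totals:
  Job 1: 7
  Job 2: 11
  Job 3: 11
  Job 4: 10
Max job total = 11
Lower bound = max(21, 11) = 21

21


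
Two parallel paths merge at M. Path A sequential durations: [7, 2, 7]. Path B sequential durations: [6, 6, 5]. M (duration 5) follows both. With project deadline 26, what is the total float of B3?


Forward pass: ES(B3) = sum of predecessors on chain B = 12
EF = ES + duration = 12 + 5 = 17
Backward pass: LF(M) = deadline = 26; LS(M) = 26 - 5 = 21
LF(B3) = LS(M) - sum(successors on chain B) = 21 - 0 = 21
LS = LF - duration = 21 - 5 = 16
Total float = LS - ES = 16 - 12 = 4

4


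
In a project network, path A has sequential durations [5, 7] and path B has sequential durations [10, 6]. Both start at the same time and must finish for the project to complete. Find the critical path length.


Path A total = 5 + 7 = 12
Path B total = 10 + 6 = 16
Critical path = longest path = max(12, 16) = 16

16


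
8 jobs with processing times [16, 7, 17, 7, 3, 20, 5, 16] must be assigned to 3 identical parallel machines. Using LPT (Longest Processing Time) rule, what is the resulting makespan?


Sort jobs in decreasing order (LPT): [20, 17, 16, 16, 7, 7, 5, 3]
Assign each job to the least loaded machine:
  Machine 1: jobs [20, 7, 3], load = 30
  Machine 2: jobs [17, 7, 5], load = 29
  Machine 3: jobs [16, 16], load = 32
Makespan = max load = 32

32


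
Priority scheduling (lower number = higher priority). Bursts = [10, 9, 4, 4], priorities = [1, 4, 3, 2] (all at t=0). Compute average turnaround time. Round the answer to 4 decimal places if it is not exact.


Sort by priority (ascending = highest first):
Order: [(1, 10), (2, 4), (3, 4), (4, 9)]
Completion times:
  Priority 1, burst=10, C=10
  Priority 2, burst=4, C=14
  Priority 3, burst=4, C=18
  Priority 4, burst=9, C=27
Average turnaround = 69/4 = 17.25

17.25


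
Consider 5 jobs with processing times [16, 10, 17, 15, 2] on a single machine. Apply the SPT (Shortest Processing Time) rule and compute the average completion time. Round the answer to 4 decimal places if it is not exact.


Sort jobs by processing time (SPT order): [2, 10, 15, 16, 17]
Compute completion times sequentially:
  Job 1: processing = 2, completes at 2
  Job 2: processing = 10, completes at 12
  Job 3: processing = 15, completes at 27
  Job 4: processing = 16, completes at 43
  Job 5: processing = 17, completes at 60
Sum of completion times = 144
Average completion time = 144/5 = 28.8

28.8


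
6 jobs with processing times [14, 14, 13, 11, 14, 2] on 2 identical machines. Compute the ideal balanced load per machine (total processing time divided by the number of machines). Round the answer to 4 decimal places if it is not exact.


Total processing time = 14 + 14 + 13 + 11 + 14 + 2 = 68
Number of machines = 2
Ideal balanced load = 68 / 2 = 34.0

34.0


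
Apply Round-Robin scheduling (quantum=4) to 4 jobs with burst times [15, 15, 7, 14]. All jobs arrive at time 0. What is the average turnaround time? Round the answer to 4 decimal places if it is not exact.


Time quantum = 4
Execution trace:
  J1 runs 4 units, time = 4
  J2 runs 4 units, time = 8
  J3 runs 4 units, time = 12
  J4 runs 4 units, time = 16
  J1 runs 4 units, time = 20
  J2 runs 4 units, time = 24
  J3 runs 3 units, time = 27
  J4 runs 4 units, time = 31
  J1 runs 4 units, time = 35
  J2 runs 4 units, time = 39
  J4 runs 4 units, time = 43
  J1 runs 3 units, time = 46
  J2 runs 3 units, time = 49
  J4 runs 2 units, time = 51
Finish times: [46, 49, 27, 51]
Average turnaround = 173/4 = 43.25

43.25


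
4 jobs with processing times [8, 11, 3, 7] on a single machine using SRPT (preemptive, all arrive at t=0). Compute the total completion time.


Since all jobs arrive at t=0, SRPT equals SPT ordering.
SPT order: [3, 7, 8, 11]
Completion times:
  Job 1: p=3, C=3
  Job 2: p=7, C=10
  Job 3: p=8, C=18
  Job 4: p=11, C=29
Total completion time = 3 + 10 + 18 + 29 = 60

60


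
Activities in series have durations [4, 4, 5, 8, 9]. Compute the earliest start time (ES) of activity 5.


Activity 5 starts after activities 1 through 4 complete.
Predecessor durations: [4, 4, 5, 8]
ES = 4 + 4 + 5 + 8 = 21

21


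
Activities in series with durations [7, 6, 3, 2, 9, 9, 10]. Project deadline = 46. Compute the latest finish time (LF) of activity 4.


LF(activity 4) = deadline - sum of successor durations
Successors: activities 5 through 7 with durations [9, 9, 10]
Sum of successor durations = 28
LF = 46 - 28 = 18

18


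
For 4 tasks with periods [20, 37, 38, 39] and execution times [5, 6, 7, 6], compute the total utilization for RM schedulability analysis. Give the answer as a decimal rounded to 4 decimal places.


Compute individual utilizations (exact fractions):
  Task 1: C/T = 5/20 = 1/4 (approx. 0.25)
  Task 2: C/T = 6/37 (approx. 0.1622)
  Task 3: C/T = 7/38 (approx. 0.1842)
  Task 4: C/T = 6/39 = 2/13 (approx. 0.1538)
Total utilization U = 1/4 + 6/37 + 7/38 + 2/13 = 27425/36556
Rounded to 4 decimal places: U = 0.7502
RM (Liu & Layland) bound for 4 tasks = 0.756828; compare with U = 27425/36556 (approx. 0.750219)
U <= bound, so schedulable by RM sufficient condition.

0.7502


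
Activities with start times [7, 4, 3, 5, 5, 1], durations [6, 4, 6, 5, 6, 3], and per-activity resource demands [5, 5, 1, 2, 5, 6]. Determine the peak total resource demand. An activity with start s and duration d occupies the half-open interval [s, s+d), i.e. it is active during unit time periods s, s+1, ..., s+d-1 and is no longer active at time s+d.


Each activity i is active on [start_i, start_i + duration_i).
Compute total resource usage per time slot:
  t=0: active resources = [], total = 0
  t=1: active resources = [6], total = 6
  t=2: active resources = [6], total = 6
  t=3: active resources = [1, 6], total = 7
  t=4: active resources = [5, 1], total = 6
  t=5: active resources = [5, 1, 2, 5], total = 13
  t=6: active resources = [5, 1, 2, 5], total = 13
  t=7: active resources = [5, 5, 1, 2, 5], total = 18
  t=8: active resources = [5, 1, 2, 5], total = 13
  t=9: active resources = [5, 2, 5], total = 12
  t=10: active resources = [5, 5], total = 10
  t=11: active resources = [5], total = 5
  t=12: active resources = [5], total = 5
Peak resource demand = 18

18


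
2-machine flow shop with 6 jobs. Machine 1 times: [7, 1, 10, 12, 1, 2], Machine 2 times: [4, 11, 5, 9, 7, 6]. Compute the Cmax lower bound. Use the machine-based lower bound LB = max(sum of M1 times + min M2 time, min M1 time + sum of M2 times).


LB1 = sum(M1 times) + min(M2 times) = 33 + 4 = 37
LB2 = min(M1 times) + sum(M2 times) = 1 + 42 = 43
Lower bound = max(LB1, LB2) = max(37, 43) = 43

43


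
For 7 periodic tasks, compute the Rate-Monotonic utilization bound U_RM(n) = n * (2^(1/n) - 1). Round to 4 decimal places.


Compute 2^(1/7) = 1.1040895137
Subtract 1: 1.1040895137 - 1 = 0.1040895137
Multiply by n: 7 * 0.1040895137 = 0.7286265959
Round to 4 dp: 0.7286

0.7286
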